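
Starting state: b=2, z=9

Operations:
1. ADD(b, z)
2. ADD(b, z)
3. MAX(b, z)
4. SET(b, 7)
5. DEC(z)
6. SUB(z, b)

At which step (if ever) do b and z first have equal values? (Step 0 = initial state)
Never

b and z never become equal during execution.

Comparing values at each step:
Initial: b=2, z=9
After step 1: b=11, z=9
After step 2: b=20, z=9
After step 3: b=20, z=9
After step 4: b=7, z=9
After step 5: b=7, z=8
After step 6: b=7, z=1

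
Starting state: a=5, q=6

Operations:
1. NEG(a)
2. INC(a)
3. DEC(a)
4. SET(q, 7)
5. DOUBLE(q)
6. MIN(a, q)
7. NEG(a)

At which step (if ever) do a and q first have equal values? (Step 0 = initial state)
Never

a and q never become equal during execution.

Comparing values at each step:
Initial: a=5, q=6
After step 1: a=-5, q=6
After step 2: a=-4, q=6
After step 3: a=-5, q=6
After step 4: a=-5, q=7
After step 5: a=-5, q=14
After step 6: a=-5, q=14
After step 7: a=5, q=14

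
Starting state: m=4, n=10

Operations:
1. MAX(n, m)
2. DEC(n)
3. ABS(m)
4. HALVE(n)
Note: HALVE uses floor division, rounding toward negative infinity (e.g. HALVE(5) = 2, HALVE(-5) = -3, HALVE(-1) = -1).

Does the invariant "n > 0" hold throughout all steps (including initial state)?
Yes

The invariant holds at every step.

State at each step:
Initial: m=4, n=10
After step 1: m=4, n=10
After step 2: m=4, n=9
After step 3: m=4, n=9
After step 4: m=4, n=4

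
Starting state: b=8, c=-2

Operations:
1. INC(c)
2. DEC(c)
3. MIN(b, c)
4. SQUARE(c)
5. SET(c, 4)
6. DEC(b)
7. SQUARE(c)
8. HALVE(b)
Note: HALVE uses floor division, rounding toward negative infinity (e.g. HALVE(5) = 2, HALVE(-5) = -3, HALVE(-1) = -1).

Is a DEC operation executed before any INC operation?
No

First DEC: step 2
First INC: step 1
Since 2 > 1, INC comes first.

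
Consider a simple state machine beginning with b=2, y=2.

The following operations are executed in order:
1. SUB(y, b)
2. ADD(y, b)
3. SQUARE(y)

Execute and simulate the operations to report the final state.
{b: 2, y: 4}

Step-by-step execution:
Initial: b=2, y=2
After step 1 (SUB(y, b)): b=2, y=0
After step 2 (ADD(y, b)): b=2, y=2
After step 3 (SQUARE(y)): b=2, y=4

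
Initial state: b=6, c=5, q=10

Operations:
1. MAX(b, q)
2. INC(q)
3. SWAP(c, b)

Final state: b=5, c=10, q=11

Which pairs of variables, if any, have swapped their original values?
None

Comparing initial and final values:
b: 6 → 5
c: 5 → 10
q: 10 → 11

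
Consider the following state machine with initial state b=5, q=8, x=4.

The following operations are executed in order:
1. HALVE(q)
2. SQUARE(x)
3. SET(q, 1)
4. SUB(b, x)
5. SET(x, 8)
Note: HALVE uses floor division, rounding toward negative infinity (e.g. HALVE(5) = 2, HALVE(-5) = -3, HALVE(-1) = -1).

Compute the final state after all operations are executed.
{b: -11, q: 1, x: 8}

Step-by-step execution:
Initial: b=5, q=8, x=4
After step 1 (HALVE(q)): b=5, q=4, x=4
After step 2 (SQUARE(x)): b=5, q=4, x=16
After step 3 (SET(q, 1)): b=5, q=1, x=16
After step 4 (SUB(b, x)): b=-11, q=1, x=16
After step 5 (SET(x, 8)): b=-11, q=1, x=8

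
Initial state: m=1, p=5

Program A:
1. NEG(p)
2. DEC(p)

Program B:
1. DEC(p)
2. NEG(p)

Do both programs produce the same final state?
No

Program A final state: m=1, p=-6
Program B final state: m=1, p=-4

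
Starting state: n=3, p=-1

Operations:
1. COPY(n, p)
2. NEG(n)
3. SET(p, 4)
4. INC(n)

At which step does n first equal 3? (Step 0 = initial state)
Step 0

Tracing n:
Initial: n = 3 ← first occurrence
After step 1: n = -1
After step 2: n = 1
After step 3: n = 1
After step 4: n = 2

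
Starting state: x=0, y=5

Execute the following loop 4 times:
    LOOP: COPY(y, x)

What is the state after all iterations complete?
x=0, y=0

Iteration trace:
Start: x=0, y=5
After iteration 1: x=0, y=0
After iteration 2: x=0, y=0
After iteration 3: x=0, y=0
After iteration 4: x=0, y=0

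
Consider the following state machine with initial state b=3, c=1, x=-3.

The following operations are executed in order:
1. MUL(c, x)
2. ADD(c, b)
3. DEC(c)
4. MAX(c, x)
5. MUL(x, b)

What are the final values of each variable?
{b: 3, c: -1, x: -9}

Step-by-step execution:
Initial: b=3, c=1, x=-3
After step 1 (MUL(c, x)): b=3, c=-3, x=-3
After step 2 (ADD(c, b)): b=3, c=0, x=-3
After step 3 (DEC(c)): b=3, c=-1, x=-3
After step 4 (MAX(c, x)): b=3, c=-1, x=-3
After step 5 (MUL(x, b)): b=3, c=-1, x=-9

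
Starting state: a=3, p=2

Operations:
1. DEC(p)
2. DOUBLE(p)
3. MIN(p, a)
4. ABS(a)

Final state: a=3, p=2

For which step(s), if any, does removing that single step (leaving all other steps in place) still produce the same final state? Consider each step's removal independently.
Step(s) 3, 4

Testing removal of each single step:
Without step 1: final = a=3, p=3 (different)
Without step 2: final = a=3, p=1 (different)
Without step 3: final = a=3, p=2 (same)
Without step 4: final = a=3, p=2 (same)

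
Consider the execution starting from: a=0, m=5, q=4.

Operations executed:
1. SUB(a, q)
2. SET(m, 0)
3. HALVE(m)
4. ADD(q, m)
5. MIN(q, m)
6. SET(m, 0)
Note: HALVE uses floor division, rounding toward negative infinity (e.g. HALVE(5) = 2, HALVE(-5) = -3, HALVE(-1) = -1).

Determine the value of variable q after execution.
q = 0

Tracing execution:
Step 1: SUB(a, q) → q = 4
Step 2: SET(m, 0) → q = 4
Step 3: HALVE(m) → q = 4
Step 4: ADD(q, m) → q = 4
Step 5: MIN(q, m) → q = 0
Step 6: SET(m, 0) → q = 0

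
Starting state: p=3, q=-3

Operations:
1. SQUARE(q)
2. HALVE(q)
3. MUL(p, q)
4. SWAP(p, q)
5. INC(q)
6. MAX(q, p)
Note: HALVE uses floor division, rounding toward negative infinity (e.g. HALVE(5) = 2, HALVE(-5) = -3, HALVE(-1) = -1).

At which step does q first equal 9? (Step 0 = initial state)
Step 1

Tracing q:
Initial: q = -3
After step 1: q = 9 ← first occurrence
After step 2: q = 4
After step 3: q = 4
After step 4: q = 12
After step 5: q = 13
After step 6: q = 13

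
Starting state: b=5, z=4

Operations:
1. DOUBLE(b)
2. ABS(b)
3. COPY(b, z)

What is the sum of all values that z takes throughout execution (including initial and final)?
16

Values of z at each step:
Initial: z = 4
After step 1: z = 4
After step 2: z = 4
After step 3: z = 4
Sum = 4 + 4 + 4 + 4 = 16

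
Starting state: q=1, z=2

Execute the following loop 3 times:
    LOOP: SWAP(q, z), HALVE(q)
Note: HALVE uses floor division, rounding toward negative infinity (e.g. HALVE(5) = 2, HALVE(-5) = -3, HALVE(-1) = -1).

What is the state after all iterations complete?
q=0, z=0

Iteration trace:
Start: q=1, z=2
After iteration 1: q=1, z=1
After iteration 2: q=0, z=1
After iteration 3: q=0, z=0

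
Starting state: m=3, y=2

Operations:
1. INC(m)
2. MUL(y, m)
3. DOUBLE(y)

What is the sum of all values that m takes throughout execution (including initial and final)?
15

Values of m at each step:
Initial: m = 3
After step 1: m = 4
After step 2: m = 4
After step 3: m = 4
Sum = 3 + 4 + 4 + 4 = 15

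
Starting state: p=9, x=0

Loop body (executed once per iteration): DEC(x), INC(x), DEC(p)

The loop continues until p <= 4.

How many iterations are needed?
5

Tracing iterations:
Initial: p=9, x=0
After iteration 1: p=8, x=0
After iteration 2: p=7, x=0
After iteration 3: p=6, x=0
After iteration 4: p=5, x=0
After iteration 5: p=4, x=0
p <= 4 now holds, so the loop exits after 5 iterations.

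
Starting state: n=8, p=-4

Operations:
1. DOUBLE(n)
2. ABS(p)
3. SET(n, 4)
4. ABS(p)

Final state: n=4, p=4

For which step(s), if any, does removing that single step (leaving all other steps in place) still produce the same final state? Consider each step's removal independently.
Step(s) 1, 2, 4

Testing removal of each single step:
Without step 1: final = n=4, p=4 (same)
Without step 2: final = n=4, p=4 (same)
Without step 3: final = n=16, p=4 (different)
Without step 4: final = n=4, p=4 (same)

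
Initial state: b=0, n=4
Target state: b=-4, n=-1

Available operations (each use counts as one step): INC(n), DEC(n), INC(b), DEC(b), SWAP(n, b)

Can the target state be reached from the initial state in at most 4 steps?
No

The target state cannot be reached within 4 steps.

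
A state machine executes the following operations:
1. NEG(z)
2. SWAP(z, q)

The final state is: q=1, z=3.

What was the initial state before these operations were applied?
q=3, z=-1

Working backwards:
Final state: q=1, z=3
Before step 2 (SWAP(z, q)): q=3, z=1
Before step 1 (NEG(z)): q=3, z=-1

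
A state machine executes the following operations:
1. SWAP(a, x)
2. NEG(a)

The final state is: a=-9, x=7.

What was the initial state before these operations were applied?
a=7, x=9

Working backwards:
Final state: a=-9, x=7
Before step 2 (NEG(a)): a=9, x=7
Before step 1 (SWAP(a, x)): a=7, x=9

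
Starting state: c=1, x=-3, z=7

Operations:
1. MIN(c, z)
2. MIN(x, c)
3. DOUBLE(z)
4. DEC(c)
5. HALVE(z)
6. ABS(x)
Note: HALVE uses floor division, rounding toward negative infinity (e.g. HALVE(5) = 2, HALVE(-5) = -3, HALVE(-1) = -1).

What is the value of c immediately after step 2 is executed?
c = 1

Tracing c through execution:
Initial: c = 1
After step 1 (MIN(c, z)): c = 1
After step 2 (MIN(x, c)): c = 1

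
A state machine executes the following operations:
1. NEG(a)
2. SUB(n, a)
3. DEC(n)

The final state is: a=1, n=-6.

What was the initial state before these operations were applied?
a=-1, n=-4

Working backwards:
Final state: a=1, n=-6
Before step 3 (DEC(n)): a=1, n=-5
Before step 2 (SUB(n, a)): a=1, n=-4
Before step 1 (NEG(a)): a=-1, n=-4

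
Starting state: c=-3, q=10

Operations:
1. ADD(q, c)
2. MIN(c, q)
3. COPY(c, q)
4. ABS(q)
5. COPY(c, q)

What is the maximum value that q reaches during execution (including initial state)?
10

Values of q at each step:
Initial: q = 10 ← maximum
After step 1: q = 7
After step 2: q = 7
After step 3: q = 7
After step 4: q = 7
After step 5: q = 7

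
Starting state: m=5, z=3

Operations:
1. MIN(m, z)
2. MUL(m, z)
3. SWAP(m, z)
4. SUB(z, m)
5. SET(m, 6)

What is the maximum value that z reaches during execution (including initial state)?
9

Values of z at each step:
Initial: z = 3
After step 1: z = 3
After step 2: z = 3
After step 3: z = 9 ← maximum
After step 4: z = 6
After step 5: z = 6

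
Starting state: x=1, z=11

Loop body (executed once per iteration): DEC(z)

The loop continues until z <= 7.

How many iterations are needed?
4

Tracing iterations:
Initial: x=1, z=11
After iteration 1: x=1, z=10
After iteration 2: x=1, z=9
After iteration 3: x=1, z=8
After iteration 4: x=1, z=7
z <= 7 now holds, so the loop exits after 4 iterations.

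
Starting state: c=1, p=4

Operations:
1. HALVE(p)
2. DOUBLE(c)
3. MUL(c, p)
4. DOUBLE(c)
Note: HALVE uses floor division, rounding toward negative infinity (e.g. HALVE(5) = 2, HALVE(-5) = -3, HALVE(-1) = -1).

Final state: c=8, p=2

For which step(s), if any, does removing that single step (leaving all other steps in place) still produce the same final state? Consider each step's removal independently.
None - removing any single step changes the final result

Testing removal of each single step:
Without step 1: final = c=16, p=4 (different)
Without step 2: final = c=4, p=2 (different)
Without step 3: final = c=4, p=2 (different)
Without step 4: final = c=4, p=2 (different)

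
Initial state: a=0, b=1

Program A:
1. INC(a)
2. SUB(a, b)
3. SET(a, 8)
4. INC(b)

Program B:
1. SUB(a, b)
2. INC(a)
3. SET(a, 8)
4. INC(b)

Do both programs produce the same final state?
Yes

Program A final state: a=8, b=2
Program B final state: a=8, b=2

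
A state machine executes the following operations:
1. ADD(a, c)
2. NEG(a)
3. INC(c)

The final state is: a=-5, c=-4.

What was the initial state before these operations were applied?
a=10, c=-5

Working backwards:
Final state: a=-5, c=-4
Before step 3 (INC(c)): a=-5, c=-5
Before step 2 (NEG(a)): a=5, c=-5
Before step 1 (ADD(a, c)): a=10, c=-5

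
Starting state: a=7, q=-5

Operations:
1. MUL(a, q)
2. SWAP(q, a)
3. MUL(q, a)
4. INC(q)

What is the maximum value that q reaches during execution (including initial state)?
176

Values of q at each step:
Initial: q = -5
After step 1: q = -5
After step 2: q = -35
After step 3: q = 175
After step 4: q = 176 ← maximum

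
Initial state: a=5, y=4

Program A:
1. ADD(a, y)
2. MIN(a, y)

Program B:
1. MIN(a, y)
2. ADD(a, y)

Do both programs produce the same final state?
No

Program A final state: a=4, y=4
Program B final state: a=8, y=4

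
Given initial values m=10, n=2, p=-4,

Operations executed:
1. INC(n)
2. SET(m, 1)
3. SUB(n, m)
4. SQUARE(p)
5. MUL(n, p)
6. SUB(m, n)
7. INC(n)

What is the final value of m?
m = -31

Tracing execution:
Step 1: INC(n) → m = 10
Step 2: SET(m, 1) → m = 1
Step 3: SUB(n, m) → m = 1
Step 4: SQUARE(p) → m = 1
Step 5: MUL(n, p) → m = 1
Step 6: SUB(m, n) → m = -31
Step 7: INC(n) → m = -31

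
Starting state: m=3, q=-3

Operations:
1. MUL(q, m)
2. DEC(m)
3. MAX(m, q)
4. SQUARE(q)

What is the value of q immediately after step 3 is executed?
q = -9

Tracing q through execution:
Initial: q = -3
After step 1 (MUL(q, m)): q = -9
After step 2 (DEC(m)): q = -9
After step 3 (MAX(m, q)): q = -9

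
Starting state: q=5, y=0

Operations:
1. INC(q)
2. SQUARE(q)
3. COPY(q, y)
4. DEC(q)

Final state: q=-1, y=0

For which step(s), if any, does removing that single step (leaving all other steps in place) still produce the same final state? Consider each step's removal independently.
Step(s) 1, 2

Testing removal of each single step:
Without step 1: final = q=-1, y=0 (same)
Without step 2: final = q=-1, y=0 (same)
Without step 3: final = q=35, y=0 (different)
Without step 4: final = q=0, y=0 (different)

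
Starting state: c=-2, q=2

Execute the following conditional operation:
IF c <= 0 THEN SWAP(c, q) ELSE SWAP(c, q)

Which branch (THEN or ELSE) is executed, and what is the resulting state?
Branch: THEN, Final state: c=2, q=-2

Evaluating condition: c <= 0
c = -2
Condition is True, so THEN branch executes
After SWAP(c, q): c=2, q=-2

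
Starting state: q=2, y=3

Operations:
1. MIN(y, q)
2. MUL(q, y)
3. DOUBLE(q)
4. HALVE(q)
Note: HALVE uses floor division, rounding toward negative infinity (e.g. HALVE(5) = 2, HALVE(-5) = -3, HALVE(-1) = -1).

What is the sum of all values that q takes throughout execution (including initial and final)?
20

Values of q at each step:
Initial: q = 2
After step 1: q = 2
After step 2: q = 4
After step 3: q = 8
After step 4: q = 4
Sum = 2 + 2 + 4 + 8 + 4 = 20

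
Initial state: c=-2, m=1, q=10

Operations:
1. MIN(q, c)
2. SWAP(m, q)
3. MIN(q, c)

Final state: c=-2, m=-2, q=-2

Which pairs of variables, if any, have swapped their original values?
None

Comparing initial and final values:
m: 1 → -2
q: 10 → -2
c: -2 → -2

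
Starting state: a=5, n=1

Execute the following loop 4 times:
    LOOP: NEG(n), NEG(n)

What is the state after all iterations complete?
a=5, n=1

Iteration trace:
Start: a=5, n=1
After iteration 1: a=5, n=1
After iteration 2: a=5, n=1
After iteration 3: a=5, n=1
After iteration 4: a=5, n=1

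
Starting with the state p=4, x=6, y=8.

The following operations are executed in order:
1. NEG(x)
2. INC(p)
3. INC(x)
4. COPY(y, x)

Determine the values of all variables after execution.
{p: 5, x: -5, y: -5}

Step-by-step execution:
Initial: p=4, x=6, y=8
After step 1 (NEG(x)): p=4, x=-6, y=8
After step 2 (INC(p)): p=5, x=-6, y=8
After step 3 (INC(x)): p=5, x=-5, y=8
After step 4 (COPY(y, x)): p=5, x=-5, y=-5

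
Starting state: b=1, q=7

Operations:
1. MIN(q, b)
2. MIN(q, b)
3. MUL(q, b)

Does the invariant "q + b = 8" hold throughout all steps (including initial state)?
No, violated after step 1

The invariant is violated after step 1.

State at each step:
Initial: b=1, q=7
After step 1: b=1, q=1
After step 2: b=1, q=1
After step 3: b=1, q=1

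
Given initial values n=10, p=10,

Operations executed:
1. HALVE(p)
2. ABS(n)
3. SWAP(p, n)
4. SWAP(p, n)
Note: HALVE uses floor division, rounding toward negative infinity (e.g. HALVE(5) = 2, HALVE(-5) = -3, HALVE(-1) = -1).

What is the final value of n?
n = 10

Tracing execution:
Step 1: HALVE(p) → n = 10
Step 2: ABS(n) → n = 10
Step 3: SWAP(p, n) → n = 5
Step 4: SWAP(p, n) → n = 10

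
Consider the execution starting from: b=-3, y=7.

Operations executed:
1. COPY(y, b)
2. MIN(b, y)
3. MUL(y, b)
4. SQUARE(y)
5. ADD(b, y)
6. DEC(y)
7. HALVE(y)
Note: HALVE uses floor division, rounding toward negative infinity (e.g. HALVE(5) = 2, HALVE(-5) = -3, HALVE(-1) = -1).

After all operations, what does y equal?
y = 40

Tracing execution:
Step 1: COPY(y, b) → y = -3
Step 2: MIN(b, y) → y = -3
Step 3: MUL(y, b) → y = 9
Step 4: SQUARE(y) → y = 81
Step 5: ADD(b, y) → y = 81
Step 6: DEC(y) → y = 80
Step 7: HALVE(y) → y = 40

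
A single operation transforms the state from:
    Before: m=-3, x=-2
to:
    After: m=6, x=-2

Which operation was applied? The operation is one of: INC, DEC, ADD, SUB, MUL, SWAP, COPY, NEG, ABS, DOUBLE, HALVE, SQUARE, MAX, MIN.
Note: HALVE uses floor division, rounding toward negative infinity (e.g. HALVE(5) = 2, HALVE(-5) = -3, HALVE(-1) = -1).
MUL(m, x)

Analyzing the change:
Before: m=-3, x=-2
After: m=6, x=-2
Variable m changed from -3 to 6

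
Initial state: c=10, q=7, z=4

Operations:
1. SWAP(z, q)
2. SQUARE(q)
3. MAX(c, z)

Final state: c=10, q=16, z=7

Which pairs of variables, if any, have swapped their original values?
None

Comparing initial and final values:
z: 4 → 7
c: 10 → 10
q: 7 → 16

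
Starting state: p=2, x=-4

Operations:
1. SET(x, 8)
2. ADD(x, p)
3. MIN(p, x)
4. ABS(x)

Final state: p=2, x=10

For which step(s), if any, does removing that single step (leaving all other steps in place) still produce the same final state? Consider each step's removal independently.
Step(s) 3, 4

Testing removal of each single step:
Without step 1: final = p=-2, x=2 (different)
Without step 2: final = p=2, x=8 (different)
Without step 3: final = p=2, x=10 (same)
Without step 4: final = p=2, x=10 (same)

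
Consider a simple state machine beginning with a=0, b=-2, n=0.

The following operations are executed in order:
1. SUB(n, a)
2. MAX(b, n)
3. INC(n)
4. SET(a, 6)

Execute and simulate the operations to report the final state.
{a: 6, b: 0, n: 1}

Step-by-step execution:
Initial: a=0, b=-2, n=0
After step 1 (SUB(n, a)): a=0, b=-2, n=0
After step 2 (MAX(b, n)): a=0, b=0, n=0
After step 3 (INC(n)): a=0, b=0, n=1
After step 4 (SET(a, 6)): a=6, b=0, n=1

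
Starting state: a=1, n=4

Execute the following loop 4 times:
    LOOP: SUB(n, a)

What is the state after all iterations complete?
a=1, n=0

Iteration trace:
Start: a=1, n=4
After iteration 1: a=1, n=3
After iteration 2: a=1, n=2
After iteration 3: a=1, n=1
After iteration 4: a=1, n=0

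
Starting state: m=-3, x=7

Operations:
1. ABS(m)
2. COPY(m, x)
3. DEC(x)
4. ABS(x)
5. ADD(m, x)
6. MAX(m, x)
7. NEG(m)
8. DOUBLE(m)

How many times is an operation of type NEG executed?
1

Counting NEG operations:
Step 7: NEG(m) ← NEG
Total: 1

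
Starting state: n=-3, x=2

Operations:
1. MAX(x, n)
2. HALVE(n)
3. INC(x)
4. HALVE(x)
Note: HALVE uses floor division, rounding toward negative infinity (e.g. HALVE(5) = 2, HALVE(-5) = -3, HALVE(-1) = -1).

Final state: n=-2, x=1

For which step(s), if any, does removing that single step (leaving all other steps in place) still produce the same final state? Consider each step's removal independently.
Step(s) 1, 3

Testing removal of each single step:
Without step 1: final = n=-2, x=1 (same)
Without step 2: final = n=-3, x=1 (different)
Without step 3: final = n=-2, x=1 (same)
Without step 4: final = n=-2, x=3 (different)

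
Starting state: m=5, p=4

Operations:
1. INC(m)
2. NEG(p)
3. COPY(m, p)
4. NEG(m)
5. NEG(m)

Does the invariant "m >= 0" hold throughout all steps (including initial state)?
No, violated after step 3

The invariant is violated after step 3.

State at each step:
Initial: m=5, p=4
After step 1: m=6, p=4
After step 2: m=6, p=-4
After step 3: m=-4, p=-4
After step 4: m=4, p=-4
After step 5: m=-4, p=-4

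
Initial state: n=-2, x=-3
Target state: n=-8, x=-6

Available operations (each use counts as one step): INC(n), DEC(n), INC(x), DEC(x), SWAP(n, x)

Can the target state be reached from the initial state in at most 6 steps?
No

The target state cannot be reached within 6 steps.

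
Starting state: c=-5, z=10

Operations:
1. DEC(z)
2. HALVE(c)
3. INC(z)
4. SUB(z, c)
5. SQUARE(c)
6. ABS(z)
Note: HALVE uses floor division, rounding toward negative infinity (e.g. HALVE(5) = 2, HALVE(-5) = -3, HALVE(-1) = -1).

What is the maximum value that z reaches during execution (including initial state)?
13

Values of z at each step:
Initial: z = 10
After step 1: z = 9
After step 2: z = 9
After step 3: z = 10
After step 4: z = 13 ← maximum
After step 5: z = 13
After step 6: z = 13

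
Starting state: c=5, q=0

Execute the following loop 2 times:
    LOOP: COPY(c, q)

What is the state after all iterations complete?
c=0, q=0

Iteration trace:
Start: c=5, q=0
After iteration 1: c=0, q=0
After iteration 2: c=0, q=0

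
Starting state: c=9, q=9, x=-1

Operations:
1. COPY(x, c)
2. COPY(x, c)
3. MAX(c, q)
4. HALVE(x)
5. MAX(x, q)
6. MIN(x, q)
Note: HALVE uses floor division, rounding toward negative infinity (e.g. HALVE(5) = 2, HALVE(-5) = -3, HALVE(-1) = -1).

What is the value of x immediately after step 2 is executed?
x = 9

Tracing x through execution:
Initial: x = -1
After step 1 (COPY(x, c)): x = 9
After step 2 (COPY(x, c)): x = 9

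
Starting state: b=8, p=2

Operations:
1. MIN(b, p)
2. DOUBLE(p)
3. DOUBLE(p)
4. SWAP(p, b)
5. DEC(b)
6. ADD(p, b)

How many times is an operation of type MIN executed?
1

Counting MIN operations:
Step 1: MIN(b, p) ← MIN
Total: 1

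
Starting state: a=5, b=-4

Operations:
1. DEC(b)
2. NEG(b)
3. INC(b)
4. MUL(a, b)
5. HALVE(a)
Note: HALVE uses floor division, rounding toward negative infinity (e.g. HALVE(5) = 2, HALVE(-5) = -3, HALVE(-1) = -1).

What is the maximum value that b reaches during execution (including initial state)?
6

Values of b at each step:
Initial: b = -4
After step 1: b = -5
After step 2: b = 5
After step 3: b = 6 ← maximum
After step 4: b = 6
After step 5: b = 6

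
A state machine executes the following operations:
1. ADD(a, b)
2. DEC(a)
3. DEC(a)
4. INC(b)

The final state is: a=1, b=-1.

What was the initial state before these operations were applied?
a=5, b=-2

Working backwards:
Final state: a=1, b=-1
Before step 4 (INC(b)): a=1, b=-2
Before step 3 (DEC(a)): a=2, b=-2
Before step 2 (DEC(a)): a=3, b=-2
Before step 1 (ADD(a, b)): a=5, b=-2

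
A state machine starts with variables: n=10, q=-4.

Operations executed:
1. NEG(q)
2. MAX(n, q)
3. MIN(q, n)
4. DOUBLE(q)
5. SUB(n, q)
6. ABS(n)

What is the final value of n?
n = 2

Tracing execution:
Step 1: NEG(q) → n = 10
Step 2: MAX(n, q) → n = 10
Step 3: MIN(q, n) → n = 10
Step 4: DOUBLE(q) → n = 10
Step 5: SUB(n, q) → n = 2
Step 6: ABS(n) → n = 2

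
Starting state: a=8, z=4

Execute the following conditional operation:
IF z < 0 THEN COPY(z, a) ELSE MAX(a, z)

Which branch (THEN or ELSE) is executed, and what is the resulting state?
Branch: ELSE, Final state: a=8, z=4

Evaluating condition: z < 0
z = 4
Condition is False, so ELSE branch executes
After MAX(a, z): a=8, z=4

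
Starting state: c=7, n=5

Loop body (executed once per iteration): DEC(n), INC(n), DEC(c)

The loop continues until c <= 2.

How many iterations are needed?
5

Tracing iterations:
Initial: c=7, n=5
After iteration 1: c=6, n=5
After iteration 2: c=5, n=5
After iteration 3: c=4, n=5
After iteration 4: c=3, n=5
After iteration 5: c=2, n=5
c <= 2 now holds, so the loop exits after 5 iterations.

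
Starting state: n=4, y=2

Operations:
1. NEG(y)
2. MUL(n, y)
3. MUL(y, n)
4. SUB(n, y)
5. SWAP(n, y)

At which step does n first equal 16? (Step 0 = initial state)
Step 5

Tracing n:
Initial: n = 4
After step 1: n = 4
After step 2: n = -8
After step 3: n = -8
After step 4: n = -24
After step 5: n = 16 ← first occurrence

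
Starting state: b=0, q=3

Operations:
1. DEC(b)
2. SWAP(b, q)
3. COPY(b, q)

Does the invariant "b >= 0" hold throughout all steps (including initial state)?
No, violated after step 1

The invariant is violated after step 1.

State at each step:
Initial: b=0, q=3
After step 1: b=-1, q=3
After step 2: b=3, q=-1
After step 3: b=-1, q=-1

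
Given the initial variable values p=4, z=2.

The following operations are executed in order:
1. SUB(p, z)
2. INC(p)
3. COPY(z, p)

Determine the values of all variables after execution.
{p: 3, z: 3}

Step-by-step execution:
Initial: p=4, z=2
After step 1 (SUB(p, z)): p=2, z=2
After step 2 (INC(p)): p=3, z=2
After step 3 (COPY(z, p)): p=3, z=3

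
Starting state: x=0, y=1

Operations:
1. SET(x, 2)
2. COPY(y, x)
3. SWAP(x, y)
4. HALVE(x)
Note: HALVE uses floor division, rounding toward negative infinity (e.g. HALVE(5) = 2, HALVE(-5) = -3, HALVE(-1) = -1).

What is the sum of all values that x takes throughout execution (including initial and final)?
7

Values of x at each step:
Initial: x = 0
After step 1: x = 2
After step 2: x = 2
After step 3: x = 2
After step 4: x = 1
Sum = 0 + 2 + 2 + 2 + 1 = 7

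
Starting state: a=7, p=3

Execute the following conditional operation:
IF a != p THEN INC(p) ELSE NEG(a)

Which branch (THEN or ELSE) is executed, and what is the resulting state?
Branch: THEN, Final state: a=7, p=4

Evaluating condition: a != p
a = 7, p = 3
Condition is True, so THEN branch executes
After INC(p): a=7, p=4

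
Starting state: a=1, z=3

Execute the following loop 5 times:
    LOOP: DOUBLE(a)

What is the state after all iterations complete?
a=32, z=3

Iteration trace:
Start: a=1, z=3
After iteration 1: a=2, z=3
After iteration 2: a=4, z=3
After iteration 3: a=8, z=3
After iteration 4: a=16, z=3
After iteration 5: a=32, z=3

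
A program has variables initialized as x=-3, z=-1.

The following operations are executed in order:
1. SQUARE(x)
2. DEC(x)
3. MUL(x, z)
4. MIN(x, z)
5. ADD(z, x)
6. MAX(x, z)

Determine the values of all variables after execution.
{x: -8, z: -9}

Step-by-step execution:
Initial: x=-3, z=-1
After step 1 (SQUARE(x)): x=9, z=-1
After step 2 (DEC(x)): x=8, z=-1
After step 3 (MUL(x, z)): x=-8, z=-1
After step 4 (MIN(x, z)): x=-8, z=-1
After step 5 (ADD(z, x)): x=-8, z=-9
After step 6 (MAX(x, z)): x=-8, z=-9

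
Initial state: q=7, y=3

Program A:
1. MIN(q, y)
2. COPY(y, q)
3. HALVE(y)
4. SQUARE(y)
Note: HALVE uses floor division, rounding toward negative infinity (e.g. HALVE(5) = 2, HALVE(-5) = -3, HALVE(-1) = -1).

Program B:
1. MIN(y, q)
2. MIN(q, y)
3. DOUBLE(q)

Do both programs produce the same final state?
No

Program A final state: q=3, y=1
Program B final state: q=6, y=3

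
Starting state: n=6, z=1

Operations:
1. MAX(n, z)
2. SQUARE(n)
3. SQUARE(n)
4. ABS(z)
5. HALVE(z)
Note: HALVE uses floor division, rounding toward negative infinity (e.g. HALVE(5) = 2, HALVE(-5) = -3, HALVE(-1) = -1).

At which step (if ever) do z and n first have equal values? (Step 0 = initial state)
Never

z and n never become equal during execution.

Comparing values at each step:
Initial: z=1, n=6
After step 1: z=1, n=6
After step 2: z=1, n=36
After step 3: z=1, n=1296
After step 4: z=1, n=1296
After step 5: z=0, n=1296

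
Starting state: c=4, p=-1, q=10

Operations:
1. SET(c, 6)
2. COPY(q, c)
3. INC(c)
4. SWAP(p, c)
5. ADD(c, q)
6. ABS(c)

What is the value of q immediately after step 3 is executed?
q = 6

Tracing q through execution:
Initial: q = 10
After step 1 (SET(c, 6)): q = 10
After step 2 (COPY(q, c)): q = 6
After step 3 (INC(c)): q = 6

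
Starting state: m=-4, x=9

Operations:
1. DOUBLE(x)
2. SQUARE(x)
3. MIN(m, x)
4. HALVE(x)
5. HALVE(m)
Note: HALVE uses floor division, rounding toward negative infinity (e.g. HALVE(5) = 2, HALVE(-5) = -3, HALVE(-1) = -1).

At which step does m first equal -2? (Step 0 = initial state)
Step 5

Tracing m:
Initial: m = -4
After step 1: m = -4
After step 2: m = -4
After step 3: m = -4
After step 4: m = -4
After step 5: m = -2 ← first occurrence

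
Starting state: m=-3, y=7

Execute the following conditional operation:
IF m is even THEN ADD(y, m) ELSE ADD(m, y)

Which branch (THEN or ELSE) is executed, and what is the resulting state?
Branch: ELSE, Final state: m=4, y=7

Evaluating condition: m is even
Condition is False, so ELSE branch executes
After ADD(m, y): m=4, y=7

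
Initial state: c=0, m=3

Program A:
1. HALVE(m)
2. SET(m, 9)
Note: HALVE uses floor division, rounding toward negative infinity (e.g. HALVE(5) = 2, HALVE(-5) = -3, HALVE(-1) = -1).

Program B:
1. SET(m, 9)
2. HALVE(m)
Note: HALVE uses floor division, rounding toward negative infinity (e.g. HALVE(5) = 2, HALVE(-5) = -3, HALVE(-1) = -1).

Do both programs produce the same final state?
No

Program A final state: c=0, m=9
Program B final state: c=0, m=4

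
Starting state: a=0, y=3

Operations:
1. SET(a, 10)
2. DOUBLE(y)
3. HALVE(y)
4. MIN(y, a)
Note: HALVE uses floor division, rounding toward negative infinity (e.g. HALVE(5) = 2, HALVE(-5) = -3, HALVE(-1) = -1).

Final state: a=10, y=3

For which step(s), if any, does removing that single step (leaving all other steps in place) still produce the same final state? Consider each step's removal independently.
Step(s) 4

Testing removal of each single step:
Without step 1: final = a=0, y=0 (different)
Without step 2: final = a=10, y=1 (different)
Without step 3: final = a=10, y=6 (different)
Without step 4: final = a=10, y=3 (same)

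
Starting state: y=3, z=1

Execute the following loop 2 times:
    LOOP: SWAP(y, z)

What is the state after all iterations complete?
y=3, z=1

Iteration trace:
Start: y=3, z=1
After iteration 1: y=1, z=3
After iteration 2: y=3, z=1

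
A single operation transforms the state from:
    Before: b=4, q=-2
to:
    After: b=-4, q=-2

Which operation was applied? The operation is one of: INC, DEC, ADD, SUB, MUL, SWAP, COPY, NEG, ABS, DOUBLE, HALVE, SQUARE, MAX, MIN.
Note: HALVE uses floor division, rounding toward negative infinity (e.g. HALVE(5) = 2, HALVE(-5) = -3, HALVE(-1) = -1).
NEG(b)

Analyzing the change:
Before: b=4, q=-2
After: b=-4, q=-2
Variable b changed from 4 to -4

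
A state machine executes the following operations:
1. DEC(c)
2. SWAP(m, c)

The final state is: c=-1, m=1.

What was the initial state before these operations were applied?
c=2, m=-1

Working backwards:
Final state: c=-1, m=1
Before step 2 (SWAP(m, c)): c=1, m=-1
Before step 1 (DEC(c)): c=2, m=-1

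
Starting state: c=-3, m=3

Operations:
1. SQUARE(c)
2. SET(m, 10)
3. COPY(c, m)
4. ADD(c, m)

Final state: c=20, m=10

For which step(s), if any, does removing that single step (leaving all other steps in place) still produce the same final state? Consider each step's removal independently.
Step(s) 1

Testing removal of each single step:
Without step 1: final = c=20, m=10 (same)
Without step 2: final = c=6, m=3 (different)
Without step 3: final = c=19, m=10 (different)
Without step 4: final = c=10, m=10 (different)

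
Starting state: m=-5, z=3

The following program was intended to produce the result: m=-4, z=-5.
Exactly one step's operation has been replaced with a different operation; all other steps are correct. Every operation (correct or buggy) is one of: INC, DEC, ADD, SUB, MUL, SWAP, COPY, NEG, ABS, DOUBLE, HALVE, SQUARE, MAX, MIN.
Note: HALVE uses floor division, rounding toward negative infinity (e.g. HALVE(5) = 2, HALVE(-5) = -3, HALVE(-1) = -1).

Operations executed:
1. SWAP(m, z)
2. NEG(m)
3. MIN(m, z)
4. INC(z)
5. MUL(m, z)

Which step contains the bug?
Step 5

Trace with buggy code:
Initial: m=-5, z=3
After step 1: m=3, z=-5
After step 2: m=-3, z=-5
After step 3: m=-5, z=-5
After step 4: m=-5, z=-4
After step 5: m=20, z=-4
Actual final m=20, z=-4 ≠ expected m=-4, z=-5.
Step 5 is the only position where a single-operation replacement can produce the expected result.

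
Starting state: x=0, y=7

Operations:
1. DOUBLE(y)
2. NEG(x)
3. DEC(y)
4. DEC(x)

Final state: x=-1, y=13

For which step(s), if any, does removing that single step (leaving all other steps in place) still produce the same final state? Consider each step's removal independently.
Step(s) 2

Testing removal of each single step:
Without step 1: final = x=-1, y=6 (different)
Without step 2: final = x=-1, y=13 (same)
Without step 3: final = x=-1, y=14 (different)
Without step 4: final = x=0, y=13 (different)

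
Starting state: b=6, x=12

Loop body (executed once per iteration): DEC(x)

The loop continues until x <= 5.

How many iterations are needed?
7

Tracing iterations:
Initial: b=6, x=12
After iteration 1: b=6, x=11
After iteration 2: b=6, x=10
After iteration 3: b=6, x=9
After iteration 4: b=6, x=8
After iteration 5: b=6, x=7
After iteration 6: b=6, x=6
After iteration 7: b=6, x=5
x <= 5 now holds, so the loop exits after 7 iterations.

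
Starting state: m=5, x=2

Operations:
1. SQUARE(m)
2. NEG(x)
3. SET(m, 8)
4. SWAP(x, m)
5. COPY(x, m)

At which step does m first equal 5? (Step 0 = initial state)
Step 0

Tracing m:
Initial: m = 5 ← first occurrence
After step 1: m = 25
After step 2: m = 25
After step 3: m = 8
After step 4: m = -2
After step 5: m = -2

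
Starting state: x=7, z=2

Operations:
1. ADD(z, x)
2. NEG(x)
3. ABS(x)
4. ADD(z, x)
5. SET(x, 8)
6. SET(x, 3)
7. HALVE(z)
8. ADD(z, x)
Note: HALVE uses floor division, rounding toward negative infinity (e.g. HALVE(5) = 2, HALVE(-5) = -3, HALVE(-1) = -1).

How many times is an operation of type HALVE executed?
1

Counting HALVE operations:
Step 7: HALVE(z) ← HALVE
Total: 1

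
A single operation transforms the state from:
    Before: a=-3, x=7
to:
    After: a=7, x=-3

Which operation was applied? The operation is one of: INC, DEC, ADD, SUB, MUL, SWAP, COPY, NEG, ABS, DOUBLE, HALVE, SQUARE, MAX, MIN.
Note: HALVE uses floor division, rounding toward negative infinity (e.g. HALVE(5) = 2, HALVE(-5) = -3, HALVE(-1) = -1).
SWAP(x, a)

Analyzing the change:
Before: a=-3, x=7
After: a=7, x=-3
Variable x changed from 7 to -3
Variable a changed from -3 to 7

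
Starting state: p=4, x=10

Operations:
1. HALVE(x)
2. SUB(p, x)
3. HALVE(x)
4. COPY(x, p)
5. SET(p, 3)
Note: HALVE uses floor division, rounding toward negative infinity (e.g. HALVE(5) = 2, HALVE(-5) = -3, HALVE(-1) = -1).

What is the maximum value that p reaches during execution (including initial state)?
4

Values of p at each step:
Initial: p = 4 ← maximum
After step 1: p = 4
After step 2: p = -1
After step 3: p = -1
After step 4: p = -1
After step 5: p = 3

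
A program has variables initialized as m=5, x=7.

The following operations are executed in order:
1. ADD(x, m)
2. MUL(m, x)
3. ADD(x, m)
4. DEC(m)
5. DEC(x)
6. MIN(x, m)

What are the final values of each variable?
{m: 59, x: 59}

Step-by-step execution:
Initial: m=5, x=7
After step 1 (ADD(x, m)): m=5, x=12
After step 2 (MUL(m, x)): m=60, x=12
After step 3 (ADD(x, m)): m=60, x=72
After step 4 (DEC(m)): m=59, x=72
After step 5 (DEC(x)): m=59, x=71
After step 6 (MIN(x, m)): m=59, x=59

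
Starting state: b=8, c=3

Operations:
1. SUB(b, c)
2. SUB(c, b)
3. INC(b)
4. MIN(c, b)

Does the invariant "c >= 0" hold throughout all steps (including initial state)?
No, violated after step 2

The invariant is violated after step 2.

State at each step:
Initial: b=8, c=3
After step 1: b=5, c=3
After step 2: b=5, c=-2
After step 3: b=6, c=-2
After step 4: b=6, c=-2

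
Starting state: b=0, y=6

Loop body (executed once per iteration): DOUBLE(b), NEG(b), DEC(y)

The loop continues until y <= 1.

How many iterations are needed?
5

Tracing iterations:
Initial: b=0, y=6
After iteration 1: b=0, y=5
After iteration 2: b=0, y=4
After iteration 3: b=0, y=3
After iteration 4: b=0, y=2
After iteration 5: b=0, y=1
y <= 1 now holds, so the loop exits after 5 iterations.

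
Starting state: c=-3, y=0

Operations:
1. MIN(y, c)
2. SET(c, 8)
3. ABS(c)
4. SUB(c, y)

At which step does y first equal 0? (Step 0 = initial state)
Step 0

Tracing y:
Initial: y = 0 ← first occurrence
After step 1: y = -3
After step 2: y = -3
After step 3: y = -3
After step 4: y = -3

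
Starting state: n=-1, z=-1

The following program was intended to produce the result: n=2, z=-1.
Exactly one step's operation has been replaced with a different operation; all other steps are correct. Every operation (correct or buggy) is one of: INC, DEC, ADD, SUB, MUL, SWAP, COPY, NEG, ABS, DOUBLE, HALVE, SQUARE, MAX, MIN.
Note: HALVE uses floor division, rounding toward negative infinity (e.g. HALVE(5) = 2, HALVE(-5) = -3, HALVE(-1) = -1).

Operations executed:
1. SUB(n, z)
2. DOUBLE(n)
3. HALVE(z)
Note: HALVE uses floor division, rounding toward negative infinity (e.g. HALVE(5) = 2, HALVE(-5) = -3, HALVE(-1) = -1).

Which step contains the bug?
Step 1

Trace with buggy code:
Initial: n=-1, z=-1
After step 1: n=0, z=-1
After step 2: n=0, z=-1
After step 3: n=0, z=-1
Actual final n=0, z=-1 ≠ expected n=2, z=-1.
Step 1 is the only position where a single-operation replacement can produce the expected result.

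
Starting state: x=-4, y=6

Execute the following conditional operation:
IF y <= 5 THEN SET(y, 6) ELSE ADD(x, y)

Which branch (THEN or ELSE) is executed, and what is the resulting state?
Branch: ELSE, Final state: x=2, y=6

Evaluating condition: y <= 5
y = 6
Condition is False, so ELSE branch executes
After ADD(x, y): x=2, y=6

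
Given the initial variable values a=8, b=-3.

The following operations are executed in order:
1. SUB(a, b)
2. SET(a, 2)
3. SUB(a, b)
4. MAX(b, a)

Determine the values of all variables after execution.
{a: 5, b: 5}

Step-by-step execution:
Initial: a=8, b=-3
After step 1 (SUB(a, b)): a=11, b=-3
After step 2 (SET(a, 2)): a=2, b=-3
After step 3 (SUB(a, b)): a=5, b=-3
After step 4 (MAX(b, a)): a=5, b=5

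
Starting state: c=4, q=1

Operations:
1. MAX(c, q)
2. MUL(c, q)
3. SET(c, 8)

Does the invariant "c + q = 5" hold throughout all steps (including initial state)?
No, violated after step 3

The invariant is violated after step 3.

State at each step:
Initial: c=4, q=1
After step 1: c=4, q=1
After step 2: c=4, q=1
After step 3: c=8, q=1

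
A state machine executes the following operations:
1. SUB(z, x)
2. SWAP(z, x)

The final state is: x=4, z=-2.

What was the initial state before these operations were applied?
x=-2, z=2

Working backwards:
Final state: x=4, z=-2
Before step 2 (SWAP(z, x)): x=-2, z=4
Before step 1 (SUB(z, x)): x=-2, z=2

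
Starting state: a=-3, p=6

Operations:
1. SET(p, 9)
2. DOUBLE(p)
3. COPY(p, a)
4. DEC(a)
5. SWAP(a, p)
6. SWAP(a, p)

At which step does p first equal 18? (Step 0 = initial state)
Step 2

Tracing p:
Initial: p = 6
After step 1: p = 9
After step 2: p = 18 ← first occurrence
After step 3: p = -3
After step 4: p = -3
After step 5: p = -4
After step 6: p = -3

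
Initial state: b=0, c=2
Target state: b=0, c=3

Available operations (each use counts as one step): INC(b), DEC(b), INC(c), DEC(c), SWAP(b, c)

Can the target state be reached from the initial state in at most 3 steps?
Yes

Path (1 step): INC(c)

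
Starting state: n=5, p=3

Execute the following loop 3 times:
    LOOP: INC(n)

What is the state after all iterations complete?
n=8, p=3

Iteration trace:
Start: n=5, p=3
After iteration 1: n=6, p=3
After iteration 2: n=7, p=3
After iteration 3: n=8, p=3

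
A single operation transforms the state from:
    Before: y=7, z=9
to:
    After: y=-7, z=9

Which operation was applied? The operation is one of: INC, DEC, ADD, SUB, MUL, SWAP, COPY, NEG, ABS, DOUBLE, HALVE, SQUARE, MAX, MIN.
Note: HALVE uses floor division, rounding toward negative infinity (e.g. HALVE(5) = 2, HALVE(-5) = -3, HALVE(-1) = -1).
NEG(y)

Analyzing the change:
Before: y=7, z=9
After: y=-7, z=9
Variable y changed from 7 to -7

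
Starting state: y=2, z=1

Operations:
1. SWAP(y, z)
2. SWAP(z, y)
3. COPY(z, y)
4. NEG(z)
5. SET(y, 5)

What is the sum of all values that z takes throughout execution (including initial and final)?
2

Values of z at each step:
Initial: z = 1
After step 1: z = 2
After step 2: z = 1
After step 3: z = 2
After step 4: z = -2
After step 5: z = -2
Sum = 1 + 2 + 1 + 2 + -2 + -2 = 2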